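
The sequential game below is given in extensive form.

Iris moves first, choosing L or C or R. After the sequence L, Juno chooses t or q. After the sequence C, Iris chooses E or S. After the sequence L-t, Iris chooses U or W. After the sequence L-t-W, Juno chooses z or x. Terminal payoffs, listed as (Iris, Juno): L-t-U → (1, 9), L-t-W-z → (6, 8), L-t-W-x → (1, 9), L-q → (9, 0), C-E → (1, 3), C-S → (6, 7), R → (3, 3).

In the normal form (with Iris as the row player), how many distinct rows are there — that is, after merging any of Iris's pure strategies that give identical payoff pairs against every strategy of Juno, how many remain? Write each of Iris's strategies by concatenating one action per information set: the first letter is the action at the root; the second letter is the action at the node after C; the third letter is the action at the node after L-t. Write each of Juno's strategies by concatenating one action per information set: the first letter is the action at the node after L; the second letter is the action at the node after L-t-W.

5

Iris has 12 pure strategies: LEU, LEW, LSU, LSW, CEU, CEW, CSU, CSW, REU, REW, RSU, RSW. Columns: tz, tx, qz, qx.
{LEU, LSU} → row (1,9) (1,9) (9,0) (9,0)
{LEW, LSW} → row (6,8) (1,9) (9,0) (9,0)
{CEU, CEW} → row (1,3) (1,3) (1,3) (1,3)
{CSU, CSW} → row (6,7) (6,7) (6,7) (6,7)
{REU, REW, RSU, RSW} → row (3,3) (3,3) (3,3) (3,3)
That's 5 distinct rows out of 12 strategies.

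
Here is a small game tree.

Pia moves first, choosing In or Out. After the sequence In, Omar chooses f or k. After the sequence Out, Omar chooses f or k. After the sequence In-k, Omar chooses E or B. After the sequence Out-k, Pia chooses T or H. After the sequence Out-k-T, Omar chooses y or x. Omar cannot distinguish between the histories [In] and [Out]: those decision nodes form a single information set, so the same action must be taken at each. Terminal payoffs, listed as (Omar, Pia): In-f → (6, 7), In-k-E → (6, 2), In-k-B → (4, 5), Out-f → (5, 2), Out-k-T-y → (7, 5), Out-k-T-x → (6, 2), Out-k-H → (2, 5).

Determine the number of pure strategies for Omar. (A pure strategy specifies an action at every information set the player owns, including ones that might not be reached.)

Omar owns the information set {In, Out} with actions {f, k} — two choices.
Omar owns the node after In-k with actions {E, B} — two choices.
Omar owns the node after Out-k-T with actions {y, x} — two choices.
A pure strategy fixes one action at each information set independently, so the count is the product 2 × 2 × 2 = 8.
(For reference, Pia has 4 pure strategies, giving a 8×4 normal-form matrix.)

8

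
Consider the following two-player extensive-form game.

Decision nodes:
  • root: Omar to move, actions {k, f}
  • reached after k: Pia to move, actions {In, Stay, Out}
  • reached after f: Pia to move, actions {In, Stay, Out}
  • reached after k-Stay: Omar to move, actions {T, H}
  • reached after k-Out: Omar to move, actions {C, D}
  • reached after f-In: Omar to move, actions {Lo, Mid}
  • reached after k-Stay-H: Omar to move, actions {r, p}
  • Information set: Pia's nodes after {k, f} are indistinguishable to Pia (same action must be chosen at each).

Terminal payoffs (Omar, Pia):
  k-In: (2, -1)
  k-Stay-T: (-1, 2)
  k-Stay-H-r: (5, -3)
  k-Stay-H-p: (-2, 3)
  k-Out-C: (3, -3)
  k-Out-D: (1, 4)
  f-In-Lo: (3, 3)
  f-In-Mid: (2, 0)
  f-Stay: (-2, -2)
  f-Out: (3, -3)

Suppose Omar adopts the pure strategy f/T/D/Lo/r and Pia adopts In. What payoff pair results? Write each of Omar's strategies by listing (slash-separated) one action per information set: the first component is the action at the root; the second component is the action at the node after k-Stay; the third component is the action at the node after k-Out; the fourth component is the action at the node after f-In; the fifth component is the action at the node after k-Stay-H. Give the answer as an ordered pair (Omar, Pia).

Trace the play path from the root:
  Omar plays f
  Pia plays In at [f]
  Omar plays Lo at [f-In]
→ terminal payoff (3, 3).
(Omar's choice at the node after k-Stay is never reached on this path, so it doesn't affect the outcome.)

(3, 3)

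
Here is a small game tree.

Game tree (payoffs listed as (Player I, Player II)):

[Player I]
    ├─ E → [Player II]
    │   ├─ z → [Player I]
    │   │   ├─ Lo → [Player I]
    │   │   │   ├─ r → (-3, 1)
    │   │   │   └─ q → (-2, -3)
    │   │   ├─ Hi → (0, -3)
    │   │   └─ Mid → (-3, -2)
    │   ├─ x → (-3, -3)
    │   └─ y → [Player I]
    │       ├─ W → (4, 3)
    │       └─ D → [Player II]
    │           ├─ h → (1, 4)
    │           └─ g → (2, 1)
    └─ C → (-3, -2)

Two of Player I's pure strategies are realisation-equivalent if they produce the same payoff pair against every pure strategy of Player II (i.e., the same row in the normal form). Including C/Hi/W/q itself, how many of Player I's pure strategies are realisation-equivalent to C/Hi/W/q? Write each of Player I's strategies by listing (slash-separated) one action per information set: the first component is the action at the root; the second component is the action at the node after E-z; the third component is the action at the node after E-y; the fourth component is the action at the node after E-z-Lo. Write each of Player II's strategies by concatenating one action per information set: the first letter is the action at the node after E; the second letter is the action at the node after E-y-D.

12

Row for C/Hi/W/q (columns zh, zg, xh, xg, yh, yg): (-3,-2) (-3,-2) (-3,-2) (-3,-2) (-3,-2) (-3,-2).
Under C/Hi/W/q, Player I's choice at the node after E-z and at the node after E-y and at the node after E-z-Lo can never be reached regardless of what Player II does, so varying those choices leaves every outcome unchanged.
Holding the reachable choices fixed and varying the unreachable ones freely already gives 3 × 2 × 2 = 12 equivalent strategies.
No other strategy reproduces this row, so those 12 are the full class: C/Lo/W/r, C/Lo/W/q, C/Lo/D/r, C/Lo/D/q, C/Hi/W/r, C/Hi/W/q, C/Hi/D/r, C/Hi/D/q, C/Mid/W/r, C/Mid/W/q, C/Mid/D/r, C/Mid/D/q.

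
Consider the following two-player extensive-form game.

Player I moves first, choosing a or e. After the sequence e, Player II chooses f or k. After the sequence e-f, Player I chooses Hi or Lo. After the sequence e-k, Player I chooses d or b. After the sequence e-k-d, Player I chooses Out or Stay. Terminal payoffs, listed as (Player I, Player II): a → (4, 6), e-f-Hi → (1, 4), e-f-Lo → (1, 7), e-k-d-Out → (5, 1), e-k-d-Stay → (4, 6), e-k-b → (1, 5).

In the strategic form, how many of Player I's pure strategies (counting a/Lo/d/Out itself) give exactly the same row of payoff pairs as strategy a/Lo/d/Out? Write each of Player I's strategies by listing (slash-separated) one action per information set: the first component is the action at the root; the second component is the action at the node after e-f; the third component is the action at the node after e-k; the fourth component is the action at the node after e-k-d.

Row for a/Lo/d/Out (columns f, k): (4,6) (4,6).
Under a/Lo/d/Out, Player I's choice at the node after e-f and at the node after e-k and at the node after e-k-d can never be reached regardless of what Player II does, so varying those choices leaves every outcome unchanged.
Holding the reachable choices fixed and varying the unreachable ones freely already gives 2 × 2 × 2 = 8 equivalent strategies.
No other strategy reproduces this row, so those 8 are the full class: a/Hi/d/Out, a/Hi/d/Stay, a/Hi/b/Out, a/Hi/b/Stay, a/Lo/d/Out, a/Lo/d/Stay, a/Lo/b/Out, a/Lo/b/Stay.

8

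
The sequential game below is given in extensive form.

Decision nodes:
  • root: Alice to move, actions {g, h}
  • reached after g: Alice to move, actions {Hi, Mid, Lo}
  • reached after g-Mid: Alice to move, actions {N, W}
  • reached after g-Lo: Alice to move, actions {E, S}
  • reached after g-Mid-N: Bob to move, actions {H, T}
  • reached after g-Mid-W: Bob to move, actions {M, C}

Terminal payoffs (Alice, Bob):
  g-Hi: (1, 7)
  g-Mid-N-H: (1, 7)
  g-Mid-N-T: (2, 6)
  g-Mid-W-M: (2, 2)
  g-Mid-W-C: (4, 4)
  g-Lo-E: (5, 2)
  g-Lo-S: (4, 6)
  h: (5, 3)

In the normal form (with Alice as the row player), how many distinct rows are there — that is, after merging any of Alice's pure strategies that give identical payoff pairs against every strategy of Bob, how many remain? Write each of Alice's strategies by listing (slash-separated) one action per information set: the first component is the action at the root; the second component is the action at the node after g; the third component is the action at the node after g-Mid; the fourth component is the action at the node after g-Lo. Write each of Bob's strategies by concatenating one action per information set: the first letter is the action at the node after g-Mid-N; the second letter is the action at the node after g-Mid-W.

Alice has 24 pure strategies: g/Hi/N/E, g/Hi/N/S, g/Hi/W/E, g/Hi/W/S, g/Mid/N/E, g/Mid/N/S, g/Mid/W/E, g/Mid/W/S, g/Lo/N/E, g/Lo/N/S, g/Lo/W/E, g/Lo/W/S, h/Hi/N/E, h/Hi/N/S, h/Hi/W/E, h/Hi/W/S, h/Mid/N/E, h/Mid/N/S, h/Mid/W/E, h/Mid/W/S, h/Lo/N/E, h/Lo/N/S, h/Lo/W/E, h/Lo/W/S. Columns: HM, HC, TM, TC.
{g/Hi/N/E, g/Hi/N/S, g/Hi/W/E, g/Hi/W/S} → row (1,7) (1,7) (1,7) (1,7)
{g/Mid/N/E, g/Mid/N/S} → row (1,7) (1,7) (2,6) (2,6)
{g/Mid/W/E, g/Mid/W/S} → row (2,2) (4,4) (2,2) (4,4)
{g/Lo/N/E, g/Lo/W/E} → row (5,2) (5,2) (5,2) (5,2)
{g/Lo/N/S, g/Lo/W/S} → row (4,6) (4,6) (4,6) (4,6)
{h/Hi/N/E, h/Hi/N/S, h/Hi/W/E, h/Hi/W/S, h/Mid/N/E, h/Mid/N/S, h/Mid/W/E, h/Mid/W/S, h/Lo/N/E, h/Lo/N/S, h/Lo/W/E, h/Lo/W/S} → row (5,3) (5,3) (5,3) (5,3)
That's 6 distinct rows out of 24 strategies.

6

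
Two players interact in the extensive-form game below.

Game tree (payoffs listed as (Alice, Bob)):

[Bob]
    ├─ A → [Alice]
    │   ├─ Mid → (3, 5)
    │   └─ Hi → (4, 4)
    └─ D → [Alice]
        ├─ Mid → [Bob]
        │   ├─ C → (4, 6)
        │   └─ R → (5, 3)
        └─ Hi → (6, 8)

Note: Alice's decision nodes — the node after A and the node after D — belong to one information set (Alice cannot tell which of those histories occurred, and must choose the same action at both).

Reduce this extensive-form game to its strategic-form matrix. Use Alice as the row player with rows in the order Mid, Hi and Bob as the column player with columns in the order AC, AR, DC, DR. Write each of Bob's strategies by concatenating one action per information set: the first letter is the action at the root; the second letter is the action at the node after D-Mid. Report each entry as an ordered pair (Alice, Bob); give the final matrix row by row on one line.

           AC       AR       DC       DR
 Mid    (3,5)    (3,5)    (4,6)    (5,3)
  Hi    (4,4)    (4,4)    (6,8)    (6,8)

Mid: (3,5) (3,5) (4,6) (5,3) | Hi: (4,4) (4,4) (6,8) (6,8)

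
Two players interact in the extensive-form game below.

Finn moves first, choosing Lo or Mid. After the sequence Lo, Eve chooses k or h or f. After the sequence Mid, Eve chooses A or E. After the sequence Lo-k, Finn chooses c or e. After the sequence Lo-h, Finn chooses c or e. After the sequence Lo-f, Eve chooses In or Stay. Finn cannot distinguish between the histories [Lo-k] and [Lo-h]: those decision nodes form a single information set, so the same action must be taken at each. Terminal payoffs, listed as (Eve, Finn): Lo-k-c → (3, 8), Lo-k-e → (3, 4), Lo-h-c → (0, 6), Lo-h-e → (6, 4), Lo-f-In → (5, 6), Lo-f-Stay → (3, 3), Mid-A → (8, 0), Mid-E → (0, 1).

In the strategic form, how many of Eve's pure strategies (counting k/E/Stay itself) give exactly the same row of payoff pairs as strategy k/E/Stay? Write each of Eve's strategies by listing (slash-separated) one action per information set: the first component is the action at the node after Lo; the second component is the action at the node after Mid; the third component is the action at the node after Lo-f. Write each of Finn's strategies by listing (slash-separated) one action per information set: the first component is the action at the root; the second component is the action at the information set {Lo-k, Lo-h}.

2

Row for k/E/Stay (columns Lo/c, Lo/e, Mid/c, Mid/e): (3,8) (3,4) (0,1) (0,1).
Under k/E/Stay, Eve's choice at the node after Lo-f can never be reached regardless of what Finn does, so varying those choices leaves every outcome unchanged.
Holding the reachable choices fixed and varying the unreachable one freely already gives 2 equivalent strategies.
No other strategy reproduces this row, so those 2 are the full class: k/E/In, k/E/Stay.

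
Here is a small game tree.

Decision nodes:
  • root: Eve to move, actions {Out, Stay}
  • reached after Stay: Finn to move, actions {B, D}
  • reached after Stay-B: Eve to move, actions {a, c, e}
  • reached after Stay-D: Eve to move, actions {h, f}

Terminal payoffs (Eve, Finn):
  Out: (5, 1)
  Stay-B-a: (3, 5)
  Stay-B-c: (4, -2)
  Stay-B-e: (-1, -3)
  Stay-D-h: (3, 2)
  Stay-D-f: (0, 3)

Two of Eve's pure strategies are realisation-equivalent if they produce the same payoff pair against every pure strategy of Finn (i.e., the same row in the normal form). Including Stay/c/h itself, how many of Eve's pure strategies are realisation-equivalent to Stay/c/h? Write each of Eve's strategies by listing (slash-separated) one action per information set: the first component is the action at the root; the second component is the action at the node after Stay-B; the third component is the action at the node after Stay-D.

1

Row for Stay/c/h (columns B, D): (4,-2) (3,2).
Every one of Eve's information sets is on the play path for some reply by Finn when Eve follows Stay/c/h.
Changing the action at any of them therefore changes at least one column, so only Stay/c/h itself gives this row.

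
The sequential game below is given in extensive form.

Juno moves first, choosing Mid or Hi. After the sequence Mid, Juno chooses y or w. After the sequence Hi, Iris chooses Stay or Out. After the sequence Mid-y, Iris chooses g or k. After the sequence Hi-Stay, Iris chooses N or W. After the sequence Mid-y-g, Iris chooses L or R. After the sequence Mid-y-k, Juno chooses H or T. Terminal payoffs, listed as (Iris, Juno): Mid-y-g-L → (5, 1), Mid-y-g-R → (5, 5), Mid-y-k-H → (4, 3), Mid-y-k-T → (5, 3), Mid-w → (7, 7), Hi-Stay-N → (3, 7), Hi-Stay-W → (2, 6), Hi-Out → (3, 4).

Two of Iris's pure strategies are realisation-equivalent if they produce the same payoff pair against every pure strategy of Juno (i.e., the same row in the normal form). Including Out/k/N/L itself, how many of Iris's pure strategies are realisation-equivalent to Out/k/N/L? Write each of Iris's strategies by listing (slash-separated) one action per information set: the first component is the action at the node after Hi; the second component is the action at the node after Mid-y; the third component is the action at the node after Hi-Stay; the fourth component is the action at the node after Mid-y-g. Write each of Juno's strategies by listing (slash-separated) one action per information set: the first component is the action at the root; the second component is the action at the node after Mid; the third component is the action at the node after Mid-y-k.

4

Row for Out/k/N/L (columns Mid/y/H, Mid/y/T, Mid/w/H, Mid/w/T, Hi/y/H, Hi/y/T, Hi/w/H, Hi/w/T): (4,3) (5,3) (7,7) (7,7) (3,4) (3,4) (3,4) (3,4).
Under Out/k/N/L, Iris's choice at the node after Hi-Stay and at the node after Mid-y-g can never be reached regardless of what Juno does, so varying those choices leaves every outcome unchanged.
Holding the reachable choices fixed and varying the unreachable ones freely already gives 2 × 2 = 4 equivalent strategies.
No other strategy reproduces this row, so those 4 are the full class: Out/k/N/L, Out/k/N/R, Out/k/W/L, Out/k/W/R.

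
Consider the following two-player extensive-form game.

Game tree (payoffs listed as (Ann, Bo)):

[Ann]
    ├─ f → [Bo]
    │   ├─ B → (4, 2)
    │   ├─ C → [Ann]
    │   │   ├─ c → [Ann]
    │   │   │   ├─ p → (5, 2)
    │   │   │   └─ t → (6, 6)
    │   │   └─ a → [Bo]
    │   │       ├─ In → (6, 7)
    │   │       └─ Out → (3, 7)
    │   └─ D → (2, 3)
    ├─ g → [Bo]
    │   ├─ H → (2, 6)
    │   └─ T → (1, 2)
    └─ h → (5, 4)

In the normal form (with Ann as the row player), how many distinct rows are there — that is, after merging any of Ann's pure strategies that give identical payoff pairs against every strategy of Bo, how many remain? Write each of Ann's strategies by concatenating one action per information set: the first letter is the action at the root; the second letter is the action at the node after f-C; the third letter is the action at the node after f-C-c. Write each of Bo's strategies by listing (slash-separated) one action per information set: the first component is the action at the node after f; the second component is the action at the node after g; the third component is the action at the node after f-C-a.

Ann has 12 pure strategies: fcp, fct, fap, fat, gcp, gct, gap, gat, hcp, hct, hap, hat. Columns: B/H/In, B/H/Out, B/T/In, B/T/Out, C/H/In, C/H/Out, C/T/In, C/T/Out, D/H/In, D/H/Out, D/T/In, D/T/Out.
{fcp} → row (4,2) (4,2) (4,2) (4,2) (5,2) (5,2) (5,2) (5,2) (2,3) (2,3) (2,3) (2,3)
{fct} → row (4,2) (4,2) (4,2) (4,2) (6,6) (6,6) (6,6) (6,6) (2,3) (2,3) (2,3) (2,3)
{fap, fat} → row (4,2) (4,2) (4,2) (4,2) (6,7) (3,7) (6,7) (3,7) (2,3) (2,3) (2,3) (2,3)
{gcp, gct, gap, gat} → row (2,6) (2,6) (1,2) (1,2) (2,6) (2,6) (1,2) (1,2) (2,6) (2,6) (1,2) (1,2)
{hcp, hct, hap, hat} → row (5,4) (5,4) (5,4) (5,4) (5,4) (5,4) (5,4) (5,4) (5,4) (5,4) (5,4) (5,4)
That's 5 distinct rows out of 12 strategies.

5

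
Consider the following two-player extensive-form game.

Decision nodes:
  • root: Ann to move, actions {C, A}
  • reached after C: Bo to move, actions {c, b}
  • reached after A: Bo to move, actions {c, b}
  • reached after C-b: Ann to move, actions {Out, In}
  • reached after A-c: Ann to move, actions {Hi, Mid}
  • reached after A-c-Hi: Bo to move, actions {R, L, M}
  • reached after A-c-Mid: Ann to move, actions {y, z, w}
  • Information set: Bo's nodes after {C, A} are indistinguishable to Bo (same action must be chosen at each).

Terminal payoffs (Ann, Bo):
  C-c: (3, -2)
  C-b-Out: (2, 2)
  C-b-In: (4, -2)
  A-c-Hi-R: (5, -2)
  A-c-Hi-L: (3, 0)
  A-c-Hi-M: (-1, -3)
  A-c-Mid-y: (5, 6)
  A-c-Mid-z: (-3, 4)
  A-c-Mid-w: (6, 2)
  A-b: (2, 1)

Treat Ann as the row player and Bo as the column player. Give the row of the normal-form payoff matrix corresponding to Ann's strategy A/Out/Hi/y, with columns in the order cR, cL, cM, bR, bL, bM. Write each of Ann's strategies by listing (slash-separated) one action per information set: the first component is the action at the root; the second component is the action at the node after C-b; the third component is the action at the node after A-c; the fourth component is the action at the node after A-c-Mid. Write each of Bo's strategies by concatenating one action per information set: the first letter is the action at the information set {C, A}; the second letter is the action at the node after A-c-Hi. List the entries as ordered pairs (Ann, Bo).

(5,-2) (3,0) (-1,-3) (2,1) (2,1) (2,1)

vs cR: Ann plays A → Bo plays c at [A] → Ann plays Hi at [A-c] → Bo plays R at [A-c-Hi] → (5, -2)
vs cL: Ann plays A → Bo plays c at [A] → Ann plays Hi at [A-c] → Bo plays L at [A-c-Hi] → (3, 0)
vs cM: Ann plays A → Bo plays c at [A] → Ann plays Hi at [A-c] → Bo plays M at [A-c-Hi] → (-1, -3)
vs bR: Ann plays A → Bo plays b at [A] → (2, 1)
vs bL: Ann plays A → Bo plays b at [A] → (2, 1)
vs bM: Ann plays A → Bo plays b at [A] → (2, 1)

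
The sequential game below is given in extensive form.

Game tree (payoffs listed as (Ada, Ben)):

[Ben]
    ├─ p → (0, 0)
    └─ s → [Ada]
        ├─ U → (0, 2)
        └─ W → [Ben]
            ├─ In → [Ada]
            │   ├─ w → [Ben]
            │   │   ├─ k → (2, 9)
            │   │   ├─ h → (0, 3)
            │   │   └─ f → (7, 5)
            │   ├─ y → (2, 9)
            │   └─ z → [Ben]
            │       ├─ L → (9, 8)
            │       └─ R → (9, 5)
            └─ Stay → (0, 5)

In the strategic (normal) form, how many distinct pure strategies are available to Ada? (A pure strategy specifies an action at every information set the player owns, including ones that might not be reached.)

6

Ada owns the node after s with actions {U, W} — two choices.
Ada owns the node after s-W-In with actions {w, y, z} — three choices.
A pure strategy fixes one action at each information set independently, so the count is the product 2 × 3 = 6.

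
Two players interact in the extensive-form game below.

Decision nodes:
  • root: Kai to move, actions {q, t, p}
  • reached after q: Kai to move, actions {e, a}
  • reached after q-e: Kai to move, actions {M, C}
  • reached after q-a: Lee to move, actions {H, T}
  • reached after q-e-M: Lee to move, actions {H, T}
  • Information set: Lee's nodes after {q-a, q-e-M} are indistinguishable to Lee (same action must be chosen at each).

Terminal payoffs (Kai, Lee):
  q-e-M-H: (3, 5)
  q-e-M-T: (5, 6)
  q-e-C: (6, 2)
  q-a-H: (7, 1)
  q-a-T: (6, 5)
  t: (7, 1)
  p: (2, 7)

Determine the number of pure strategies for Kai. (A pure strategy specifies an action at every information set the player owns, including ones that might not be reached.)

Kai owns the root with actions {q, t, p} — three choices.
Kai owns the node after q with actions {e, a} — two choices.
Kai owns the node after q-e with actions {M, C} — two choices.
A pure strategy fixes one action at each information set independently, so the count is the product 3 × 2 × 2 = 12.

12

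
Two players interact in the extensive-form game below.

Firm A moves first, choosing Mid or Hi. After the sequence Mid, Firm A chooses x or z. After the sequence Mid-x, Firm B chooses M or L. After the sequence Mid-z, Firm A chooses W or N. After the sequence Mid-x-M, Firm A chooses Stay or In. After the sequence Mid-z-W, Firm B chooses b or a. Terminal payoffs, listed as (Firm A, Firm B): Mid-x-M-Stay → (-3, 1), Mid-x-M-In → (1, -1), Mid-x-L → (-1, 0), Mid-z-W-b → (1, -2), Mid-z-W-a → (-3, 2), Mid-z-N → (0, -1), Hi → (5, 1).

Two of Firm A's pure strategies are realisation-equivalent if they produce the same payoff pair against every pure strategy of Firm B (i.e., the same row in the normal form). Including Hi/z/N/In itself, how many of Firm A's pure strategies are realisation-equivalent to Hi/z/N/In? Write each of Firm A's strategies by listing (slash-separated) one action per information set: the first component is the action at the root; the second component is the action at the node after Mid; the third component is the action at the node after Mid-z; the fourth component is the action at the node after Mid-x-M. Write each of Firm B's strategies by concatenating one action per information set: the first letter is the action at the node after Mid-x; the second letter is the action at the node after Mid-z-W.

8

Row for Hi/z/N/In (columns Mb, Ma, Lb, La): (5,1) (5,1) (5,1) (5,1).
Under Hi/z/N/In, Firm A's choice at the node after Mid and at the node after Mid-z and at the node after Mid-x-M can never be reached regardless of what Firm B does, so varying those choices leaves every outcome unchanged.
Holding the reachable choices fixed and varying the unreachable ones freely already gives 2 × 2 × 2 = 8 equivalent strategies.
No other strategy reproduces this row, so those 8 are the full class: Hi/x/W/Stay, Hi/x/W/In, Hi/x/N/Stay, Hi/x/N/In, Hi/z/W/Stay, Hi/z/W/In, Hi/z/N/Stay, Hi/z/N/In.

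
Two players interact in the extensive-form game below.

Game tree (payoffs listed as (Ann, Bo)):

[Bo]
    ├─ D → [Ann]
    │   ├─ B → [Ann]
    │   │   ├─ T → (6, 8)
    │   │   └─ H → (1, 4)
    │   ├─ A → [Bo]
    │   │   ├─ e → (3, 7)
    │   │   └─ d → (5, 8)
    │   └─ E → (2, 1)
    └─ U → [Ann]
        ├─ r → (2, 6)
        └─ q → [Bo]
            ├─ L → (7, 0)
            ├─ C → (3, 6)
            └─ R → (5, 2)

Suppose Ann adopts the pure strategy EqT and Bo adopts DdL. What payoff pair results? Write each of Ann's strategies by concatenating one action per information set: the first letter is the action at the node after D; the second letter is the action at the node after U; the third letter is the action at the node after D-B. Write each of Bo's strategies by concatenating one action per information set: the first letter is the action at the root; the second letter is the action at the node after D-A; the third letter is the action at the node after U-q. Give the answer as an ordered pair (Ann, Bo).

(2, 1)

Trace the play path from the root:
  Bo plays D
  Ann plays E at [D]
→ terminal payoff (2, 1).
(Ann's choice at the node after U is never reached on this path, so it doesn't affect the outcome.)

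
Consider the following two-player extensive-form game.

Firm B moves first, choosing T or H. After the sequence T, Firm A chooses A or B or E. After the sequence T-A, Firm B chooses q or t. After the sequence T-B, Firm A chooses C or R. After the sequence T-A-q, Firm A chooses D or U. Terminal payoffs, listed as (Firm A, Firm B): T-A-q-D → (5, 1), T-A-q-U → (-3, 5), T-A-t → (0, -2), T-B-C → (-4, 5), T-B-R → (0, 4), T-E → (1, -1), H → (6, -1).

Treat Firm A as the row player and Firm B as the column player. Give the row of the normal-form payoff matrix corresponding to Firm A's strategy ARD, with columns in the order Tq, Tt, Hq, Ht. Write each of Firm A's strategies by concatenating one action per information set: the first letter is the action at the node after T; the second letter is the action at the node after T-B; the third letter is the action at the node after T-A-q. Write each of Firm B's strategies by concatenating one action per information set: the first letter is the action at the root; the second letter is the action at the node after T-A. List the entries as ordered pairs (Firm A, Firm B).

(5,1) (0,-2) (6,-1) (6,-1)

vs Tq: Firm B plays T → Firm A plays A at [T] → Firm B plays q at [T-A] → Firm A plays D at [T-A-q] → (5, 1)
vs Tt: Firm B plays T → Firm A plays A at [T] → Firm B plays t at [T-A] → (0, -2)
vs Hq: Firm B plays H → (6, -1)
vs Ht: Firm B plays H → (6, -1)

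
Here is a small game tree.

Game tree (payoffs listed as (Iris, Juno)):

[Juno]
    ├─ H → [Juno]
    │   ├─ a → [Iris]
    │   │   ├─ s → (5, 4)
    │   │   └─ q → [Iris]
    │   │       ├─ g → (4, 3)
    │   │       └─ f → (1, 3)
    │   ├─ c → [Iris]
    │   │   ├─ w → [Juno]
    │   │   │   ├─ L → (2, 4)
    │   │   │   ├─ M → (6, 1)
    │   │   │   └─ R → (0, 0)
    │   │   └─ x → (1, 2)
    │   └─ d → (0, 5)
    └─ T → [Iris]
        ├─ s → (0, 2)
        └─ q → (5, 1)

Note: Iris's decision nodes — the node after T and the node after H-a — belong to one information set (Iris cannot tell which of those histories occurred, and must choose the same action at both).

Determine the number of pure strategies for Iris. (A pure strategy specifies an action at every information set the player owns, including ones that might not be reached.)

Iris owns the information set {T, H-a} with actions {s, q} — two choices.
Iris owns the node after H-c with actions {w, x} — two choices.
Iris owns the node after H-a-q with actions {g, f} — two choices.
A pure strategy fixes one action at each information set independently, so the count is the product 2 × 2 × 2 = 8.
(For reference, Juno has 18 pure strategies, giving a 8×18 normal-form matrix.)

8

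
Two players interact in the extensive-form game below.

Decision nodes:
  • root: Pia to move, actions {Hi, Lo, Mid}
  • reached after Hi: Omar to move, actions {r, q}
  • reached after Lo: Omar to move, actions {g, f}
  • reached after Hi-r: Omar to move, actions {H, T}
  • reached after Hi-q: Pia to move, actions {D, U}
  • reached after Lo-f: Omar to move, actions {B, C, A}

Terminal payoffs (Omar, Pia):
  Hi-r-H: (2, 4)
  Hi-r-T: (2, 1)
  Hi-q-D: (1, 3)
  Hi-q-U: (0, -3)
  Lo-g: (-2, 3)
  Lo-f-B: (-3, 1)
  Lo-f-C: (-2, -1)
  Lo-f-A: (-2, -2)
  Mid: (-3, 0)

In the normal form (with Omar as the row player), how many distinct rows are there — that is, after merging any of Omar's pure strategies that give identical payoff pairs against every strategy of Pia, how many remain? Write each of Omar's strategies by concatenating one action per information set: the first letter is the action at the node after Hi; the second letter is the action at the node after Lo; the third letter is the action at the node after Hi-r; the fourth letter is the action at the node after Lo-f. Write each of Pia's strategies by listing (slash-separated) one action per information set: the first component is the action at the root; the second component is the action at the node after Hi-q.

Omar has 24 pure strategies: rgHB, rgHC, rgHA, rgTB, rgTC, rgTA, rfHB, rfHC, rfHA, rfTB, rfTC, rfTA, qgHB, qgHC, qgHA, qgTB, qgTC, qgTA, qfHB, qfHC, qfHA, qfTB, qfTC, qfTA. Columns: Hi/D, Hi/U, Lo/D, Lo/U, Mid/D, Mid/U.
{rgHB, rgHC, rgHA} → row (2,4) (2,4) (-2,3) (-2,3) (-3,0) (-3,0)
{rgTB, rgTC, rgTA} → row (2,1) (2,1) (-2,3) (-2,3) (-3,0) (-3,0)
{rfHB} → row (2,4) (2,4) (-3,1) (-3,1) (-3,0) (-3,0)
{rfHC} → row (2,4) (2,4) (-2,-1) (-2,-1) (-3,0) (-3,0)
{rfHA} → row (2,4) (2,4) (-2,-2) (-2,-2) (-3,0) (-3,0)
{rfTB} → row (2,1) (2,1) (-3,1) (-3,1) (-3,0) (-3,0)
{rfTC} → row (2,1) (2,1) (-2,-1) (-2,-1) (-3,0) (-3,0)
{rfTA} → row (2,1) (2,1) (-2,-2) (-2,-2) (-3,0) (-3,0)
{qgHB, qgHC, qgHA, qgTB, qgTC, qgTA} → row (1,3) (0,-3) (-2,3) (-2,3) (-3,0) (-3,0)
{qfHB, qfTB} → row (1,3) (0,-3) (-3,1) (-3,1) (-3,0) (-3,0)
{qfHC, qfTC} → row (1,3) (0,-3) (-2,-1) (-2,-1) (-3,0) (-3,0)
{qfHA, qfTA} → row (1,3) (0,-3) (-2,-2) (-2,-2) (-3,0) (-3,0)
That's 12 distinct rows out of 24 strategies.

12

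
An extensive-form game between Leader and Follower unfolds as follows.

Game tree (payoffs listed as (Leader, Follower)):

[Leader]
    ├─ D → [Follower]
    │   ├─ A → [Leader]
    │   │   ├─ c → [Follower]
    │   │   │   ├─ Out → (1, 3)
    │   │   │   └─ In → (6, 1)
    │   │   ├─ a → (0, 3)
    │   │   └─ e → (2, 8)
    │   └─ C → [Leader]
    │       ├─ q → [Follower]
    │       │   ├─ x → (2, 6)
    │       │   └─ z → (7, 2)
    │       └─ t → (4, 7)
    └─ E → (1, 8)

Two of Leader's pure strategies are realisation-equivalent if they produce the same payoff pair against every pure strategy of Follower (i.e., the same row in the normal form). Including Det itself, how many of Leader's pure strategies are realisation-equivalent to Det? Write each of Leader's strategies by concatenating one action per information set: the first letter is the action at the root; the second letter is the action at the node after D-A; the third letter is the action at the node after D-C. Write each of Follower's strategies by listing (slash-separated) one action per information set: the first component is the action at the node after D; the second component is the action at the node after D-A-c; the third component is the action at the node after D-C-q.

1

Row for Det (columns A/Out/x, A/Out/z, A/In/x, A/In/z, C/Out/x, C/Out/z, C/In/x, C/In/z): (2,8) (2,8) (2,8) (2,8) (4,7) (4,7) (4,7) (4,7).
Every one of Leader's information sets is on the play path for some reply by Follower when Leader follows Det.
Changing the action at any of them therefore changes at least one column, so only Det itself gives this row.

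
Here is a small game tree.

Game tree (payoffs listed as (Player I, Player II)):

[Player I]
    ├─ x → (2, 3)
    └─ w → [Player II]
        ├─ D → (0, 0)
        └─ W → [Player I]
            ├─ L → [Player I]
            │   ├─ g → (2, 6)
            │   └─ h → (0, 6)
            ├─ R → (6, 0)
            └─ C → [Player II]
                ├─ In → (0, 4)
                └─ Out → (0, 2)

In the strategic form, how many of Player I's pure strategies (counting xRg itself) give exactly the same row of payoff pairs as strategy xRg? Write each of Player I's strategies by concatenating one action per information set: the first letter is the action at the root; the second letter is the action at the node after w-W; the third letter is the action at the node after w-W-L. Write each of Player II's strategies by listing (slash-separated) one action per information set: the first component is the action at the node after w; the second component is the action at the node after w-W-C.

Row for xRg (columns D/In, D/Out, W/In, W/Out): (2,3) (2,3) (2,3) (2,3).
Under xRg, Player I's choice at the node after w-W and at the node after w-W-L can never be reached regardless of what Player II does, so varying those choices leaves every outcome unchanged.
Holding the reachable choices fixed and varying the unreachable ones freely already gives 3 × 2 = 6 equivalent strategies.
No other strategy reproduces this row, so those 6 are the full class: xLg, xLh, xRg, xRh, xCg, xCh.

6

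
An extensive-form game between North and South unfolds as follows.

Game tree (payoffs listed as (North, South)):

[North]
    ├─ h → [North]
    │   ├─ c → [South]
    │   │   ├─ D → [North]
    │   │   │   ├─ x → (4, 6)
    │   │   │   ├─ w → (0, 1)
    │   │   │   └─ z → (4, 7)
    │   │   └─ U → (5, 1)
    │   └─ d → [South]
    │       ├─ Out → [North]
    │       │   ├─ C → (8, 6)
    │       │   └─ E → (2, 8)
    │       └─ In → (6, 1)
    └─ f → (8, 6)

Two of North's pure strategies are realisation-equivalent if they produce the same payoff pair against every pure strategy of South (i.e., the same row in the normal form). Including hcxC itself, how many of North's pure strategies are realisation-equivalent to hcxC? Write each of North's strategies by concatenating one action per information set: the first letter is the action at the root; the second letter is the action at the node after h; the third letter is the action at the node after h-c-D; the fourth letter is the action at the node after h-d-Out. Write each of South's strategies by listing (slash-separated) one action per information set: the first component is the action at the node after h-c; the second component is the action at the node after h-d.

2

Row for hcxC (columns D/Out, D/In, U/Out, U/In): (4,6) (4,6) (5,1) (5,1).
Under hcxC, North's choice at the node after h-d-Out can never be reached regardless of what South does, so varying those choices leaves every outcome unchanged.
Holding the reachable choices fixed and varying the unreachable one freely already gives 2 equivalent strategies.
No other strategy reproduces this row, so those 2 are the full class: hcxC, hcxE.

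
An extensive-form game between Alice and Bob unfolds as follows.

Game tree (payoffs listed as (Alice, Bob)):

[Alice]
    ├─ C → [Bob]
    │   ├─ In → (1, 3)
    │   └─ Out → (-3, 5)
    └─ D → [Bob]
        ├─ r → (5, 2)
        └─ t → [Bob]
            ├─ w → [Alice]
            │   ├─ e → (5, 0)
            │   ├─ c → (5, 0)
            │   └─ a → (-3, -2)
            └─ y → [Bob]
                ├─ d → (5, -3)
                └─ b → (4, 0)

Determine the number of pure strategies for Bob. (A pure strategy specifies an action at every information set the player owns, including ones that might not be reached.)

16

Bob owns the node after C with actions {In, Out} — two choices.
Bob owns the node after D with actions {r, t} — two choices.
Bob owns the node after D-t with actions {w, y} — two choices.
Bob owns the node after D-t-y with actions {d, b} — two choices.
A pure strategy fixes one action at each information set independently, so the count is the product 2 × 2 × 2 × 2 = 16.
(For reference, Alice has 6 pure strategies, giving a 16×6 normal-form matrix.)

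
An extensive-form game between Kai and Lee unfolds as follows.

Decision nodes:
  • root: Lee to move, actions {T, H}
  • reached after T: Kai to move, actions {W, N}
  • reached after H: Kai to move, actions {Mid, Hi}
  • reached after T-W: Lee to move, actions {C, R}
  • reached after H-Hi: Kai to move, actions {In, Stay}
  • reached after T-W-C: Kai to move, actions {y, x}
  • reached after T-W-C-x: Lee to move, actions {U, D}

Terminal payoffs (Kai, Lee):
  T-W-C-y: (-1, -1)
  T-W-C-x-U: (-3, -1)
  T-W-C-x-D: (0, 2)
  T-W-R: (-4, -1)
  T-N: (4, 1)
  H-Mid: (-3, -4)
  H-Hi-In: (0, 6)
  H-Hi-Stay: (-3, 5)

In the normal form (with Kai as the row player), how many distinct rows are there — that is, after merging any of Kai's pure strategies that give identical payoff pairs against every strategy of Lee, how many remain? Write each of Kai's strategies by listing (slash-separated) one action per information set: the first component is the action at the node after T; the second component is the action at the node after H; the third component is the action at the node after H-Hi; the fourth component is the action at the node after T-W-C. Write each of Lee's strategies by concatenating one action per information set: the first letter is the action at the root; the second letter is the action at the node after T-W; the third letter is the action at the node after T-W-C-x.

9

Kai has 16 pure strategies: W/Mid/In/y, W/Mid/In/x, W/Mid/Stay/y, W/Mid/Stay/x, W/Hi/In/y, W/Hi/In/x, W/Hi/Stay/y, W/Hi/Stay/x, N/Mid/In/y, N/Mid/In/x, N/Mid/Stay/y, N/Mid/Stay/x, N/Hi/In/y, N/Hi/In/x, N/Hi/Stay/y, N/Hi/Stay/x. Columns: TCU, TCD, TRU, TRD, HCU, HCD, HRU, HRD.
{W/Mid/In/y, W/Mid/Stay/y} → row (-1,-1) (-1,-1) (-4,-1) (-4,-1) (-3,-4) (-3,-4) (-3,-4) (-3,-4)
{W/Mid/In/x, W/Mid/Stay/x} → row (-3,-1) (0,2) (-4,-1) (-4,-1) (-3,-4) (-3,-4) (-3,-4) (-3,-4)
{W/Hi/In/y} → row (-1,-1) (-1,-1) (-4,-1) (-4,-1) (0,6) (0,6) (0,6) (0,6)
{W/Hi/In/x} → row (-3,-1) (0,2) (-4,-1) (-4,-1) (0,6) (0,6) (0,6) (0,6)
{W/Hi/Stay/y} → row (-1,-1) (-1,-1) (-4,-1) (-4,-1) (-3,5) (-3,5) (-3,5) (-3,5)
{W/Hi/Stay/x} → row (-3,-1) (0,2) (-4,-1) (-4,-1) (-3,5) (-3,5) (-3,5) (-3,5)
{N/Mid/In/y, N/Mid/In/x, N/Mid/Stay/y, N/Mid/Stay/x} → row (4,1) (4,1) (4,1) (4,1) (-3,-4) (-3,-4) (-3,-4) (-3,-4)
{N/Hi/In/y, N/Hi/In/x} → row (4,1) (4,1) (4,1) (4,1) (0,6) (0,6) (0,6) (0,6)
{N/Hi/Stay/y, N/Hi/Stay/x} → row (4,1) (4,1) (4,1) (4,1) (-3,5) (-3,5) (-3,5) (-3,5)
That's 9 distinct rows out of 16 strategies.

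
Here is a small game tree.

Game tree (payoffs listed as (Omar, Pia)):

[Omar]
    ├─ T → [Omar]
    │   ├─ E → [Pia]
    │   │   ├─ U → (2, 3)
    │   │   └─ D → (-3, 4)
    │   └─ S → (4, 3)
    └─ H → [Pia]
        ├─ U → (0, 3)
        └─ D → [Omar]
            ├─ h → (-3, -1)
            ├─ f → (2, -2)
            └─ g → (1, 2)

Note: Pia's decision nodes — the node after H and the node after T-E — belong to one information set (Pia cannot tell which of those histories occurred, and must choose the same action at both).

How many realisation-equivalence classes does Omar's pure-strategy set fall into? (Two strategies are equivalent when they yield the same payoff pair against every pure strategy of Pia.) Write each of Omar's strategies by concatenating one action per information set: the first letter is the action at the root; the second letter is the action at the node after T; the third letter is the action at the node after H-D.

Omar has 12 pure strategies: TEh, TEf, TEg, TSh, TSf, TSg, HEh, HEf, HEg, HSh, HSf, HSg. Columns: U, D.
{TEh, TEf, TEg} → row (2,3) (-3,4)
{TSh, TSf, TSg} → row (4,3) (4,3)
{HEh, HSh} → row (0,3) (-3,-1)
{HEf, HSf} → row (0,3) (2,-2)
{HEg, HSg} → row (0,3) (1,2)
That's 5 distinct rows out of 12 strategies.

5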